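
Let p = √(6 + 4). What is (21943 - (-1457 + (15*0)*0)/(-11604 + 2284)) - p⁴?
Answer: 203575303/9320 ≈ 21843.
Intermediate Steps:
p = √10 ≈ 3.1623
(21943 - (-1457 + (15*0)*0)/(-11604 + 2284)) - p⁴ = (21943 - (-1457 + (15*0)*0)/(-11604 + 2284)) - (√10)⁴ = (21943 - (-1457 + 0*0)/(-9320)) - 1*100 = (21943 - (-1457 + 0)*(-1)/9320) - 100 = (21943 - (-1457)*(-1)/9320) - 100 = (21943 - 1*1457/9320) - 100 = (21943 - 1457/9320) - 100 = 204507303/9320 - 100 = 203575303/9320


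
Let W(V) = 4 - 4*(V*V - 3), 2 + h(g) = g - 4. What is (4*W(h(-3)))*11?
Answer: -13552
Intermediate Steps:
h(g) = -6 + g (h(g) = -2 + (g - 4) = -2 + (-4 + g) = -6 + g)
W(V) = 16 - 4*V**2 (W(V) = 4 - 4*(V**2 - 3) = 4 - 4*(-3 + V**2) = 4 + (12 - 4*V**2) = 16 - 4*V**2)
(4*W(h(-3)))*11 = (4*(16 - 4*(-6 - 3)**2))*11 = (4*(16 - 4*(-9)**2))*11 = (4*(16 - 4*81))*11 = (4*(16 - 324))*11 = (4*(-308))*11 = -1232*11 = -13552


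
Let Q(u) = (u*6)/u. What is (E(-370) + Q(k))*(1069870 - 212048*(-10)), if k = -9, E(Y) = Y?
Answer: -1161287400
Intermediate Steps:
Q(u) = 6 (Q(u) = (6*u)/u = 6)
(E(-370) + Q(k))*(1069870 - 212048*(-10)) = (-370 + 6)*(1069870 - 212048*(-10)) = -364*(1069870 + 2120480) = -364*3190350 = -1161287400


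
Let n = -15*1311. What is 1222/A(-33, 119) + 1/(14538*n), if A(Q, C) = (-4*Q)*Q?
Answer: -4852184768/17296331085 ≈ -0.28053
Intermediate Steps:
n = -19665
A(Q, C) = -4*Q**2
1222/A(-33, 119) + 1/(14538*n) = 1222/((-4*(-33)**2)) + 1/(14538*(-19665)) = 1222/((-4*1089)) + (1/14538)*(-1/19665) = 1222/(-4356) - 1/285889770 = 1222*(-1/4356) - 1/285889770 = -611/2178 - 1/285889770 = -4852184768/17296331085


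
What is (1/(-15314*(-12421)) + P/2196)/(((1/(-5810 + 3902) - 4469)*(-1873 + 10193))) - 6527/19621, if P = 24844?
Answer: -1343201476134131115984299/4037832397310088042935360 ≈ -0.33265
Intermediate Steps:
(1/(-15314*(-12421)) + P/2196)/(((1/(-5810 + 3902) - 4469)*(-1873 + 10193))) - 6527/19621 = (1/(-15314*(-12421)) + 24844/2196)/(((1/(-5810 + 3902) - 4469)*(-1873 + 10193))) - 6527/19621 = (-1/15314*(-1/12421) + 24844*(1/2196))/(((1/(-1908) - 4469)*8320)) - 6527*1/19621 = (1/190215194 + 6211/549)/(((-1/1908 - 4469)*8320)) - 6527/19621 = 1181426570483/(104428141506*((-8526853/1908*8320))) - 6527/19621 = 1181426570483/(104428141506*(-17735854240/477)) - 6527/19621 = (1181426570483/104428141506)*(-477/17735854240) - 6527/19621 = -62615608235599/205791366256056676160 - 6527/19621 = -1343201476134131115984299/4037832397310088042935360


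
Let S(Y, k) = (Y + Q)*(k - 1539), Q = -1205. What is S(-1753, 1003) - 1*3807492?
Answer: -2222004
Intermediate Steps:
S(Y, k) = (-1539 + k)*(-1205 + Y) (S(Y, k) = (Y - 1205)*(k - 1539) = (-1205 + Y)*(-1539 + k) = (-1539 + k)*(-1205 + Y))
S(-1753, 1003) - 1*3807492 = (1854495 - 1539*(-1753) - 1205*1003 - 1753*1003) - 1*3807492 = (1854495 + 2697867 - 1208615 - 1758259) - 3807492 = 1585488 - 3807492 = -2222004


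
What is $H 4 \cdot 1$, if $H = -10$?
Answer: $-40$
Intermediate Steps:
$H 4 \cdot 1 = \left(-10\right) 4 \cdot 1 = \left(-40\right) 1 = -40$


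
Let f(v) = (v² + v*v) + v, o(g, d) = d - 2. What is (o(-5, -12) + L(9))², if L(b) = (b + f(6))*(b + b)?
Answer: 2408704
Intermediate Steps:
o(g, d) = -2 + d
f(v) = v + 2*v² (f(v) = (v² + v²) + v = 2*v² + v = v + 2*v²)
L(b) = 2*b*(78 + b) (L(b) = (b + 6*(1 + 2*6))*(b + b) = (b + 6*(1 + 12))*(2*b) = (b + 6*13)*(2*b) = (b + 78)*(2*b) = (78 + b)*(2*b) = 2*b*(78 + b))
(o(-5, -12) + L(9))² = ((-2 - 12) + 2*9*(78 + 9))² = (-14 + 2*9*87)² = (-14 + 1566)² = 1552² = 2408704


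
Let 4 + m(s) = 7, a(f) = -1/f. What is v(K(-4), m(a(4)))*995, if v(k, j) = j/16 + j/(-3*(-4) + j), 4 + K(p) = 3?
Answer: 6169/16 ≈ 385.56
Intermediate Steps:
K(p) = -1 (K(p) = -4 + 3 = -1)
m(s) = 3 (m(s) = -4 + 7 = 3)
v(k, j) = j/16 + j/(12 + j) (v(k, j) = j*(1/16) + j/(12 + j) = j/16 + j/(12 + j))
v(K(-4), m(a(4)))*995 = ((1/16)*3*(28 + 3)/(12 + 3))*995 = ((1/16)*3*31/15)*995 = ((1/16)*3*(1/15)*31)*995 = (31/80)*995 = 6169/16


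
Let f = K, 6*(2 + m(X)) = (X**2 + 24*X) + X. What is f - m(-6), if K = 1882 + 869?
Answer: 2772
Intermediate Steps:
m(X) = -2 + X**2/6 + 25*X/6 (m(X) = -2 + ((X**2 + 24*X) + X)/6 = -2 + (X**2 + 25*X)/6 = -2 + (X**2/6 + 25*X/6) = -2 + X**2/6 + 25*X/6)
K = 2751
f = 2751
f - m(-6) = 2751 - (-2 + (1/6)*(-6)**2 + (25/6)*(-6)) = 2751 - (-2 + (1/6)*36 - 25) = 2751 - (-2 + 6 - 25) = 2751 - 1*(-21) = 2751 + 21 = 2772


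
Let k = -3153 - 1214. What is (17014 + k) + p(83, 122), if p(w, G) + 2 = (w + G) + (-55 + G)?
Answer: 12917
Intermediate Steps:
p(w, G) = -57 + w + 2*G (p(w, G) = -2 + ((w + G) + (-55 + G)) = -2 + ((G + w) + (-55 + G)) = -2 + (-55 + w + 2*G) = -57 + w + 2*G)
k = -4367
(17014 + k) + p(83, 122) = (17014 - 4367) + (-57 + 83 + 2*122) = 12647 + (-57 + 83 + 244) = 12647 + 270 = 12917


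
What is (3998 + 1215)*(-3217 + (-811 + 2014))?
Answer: -10498982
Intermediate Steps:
(3998 + 1215)*(-3217 + (-811 + 2014)) = 5213*(-3217 + 1203) = 5213*(-2014) = -10498982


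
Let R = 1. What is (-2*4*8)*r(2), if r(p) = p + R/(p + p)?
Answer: -144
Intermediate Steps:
r(p) = p + 1/(2*p) (r(p) = p + 1/(p + p) = p + 1/(2*p))
(-2*4*8)*r(2) = (-2*4*8)*(2 + (½)/2) = (-8*8)*(2 + (½)*(½)) = -64*(2 + ¼) = -64*9/4 = -144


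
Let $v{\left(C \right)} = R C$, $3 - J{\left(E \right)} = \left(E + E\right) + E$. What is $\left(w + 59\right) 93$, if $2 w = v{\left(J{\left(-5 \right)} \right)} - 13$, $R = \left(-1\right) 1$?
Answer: $\frac{8091}{2} \approx 4045.5$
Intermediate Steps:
$R = -1$
$J{\left(E \right)} = 3 - 3 E$ ($J{\left(E \right)} = 3 - \left(\left(E + E\right) + E\right) = 3 - \left(2 E + E\right) = 3 - 3 E$)
$v{\left(C \right)} = - C$
$w = - \frac{31}{2}$ ($w = \frac{- (3 - -15) - 13}{2} = \frac{- (3 + 15) - 13}{2} = \frac{\left(-1\right) 18 - 13}{2} = \frac{-18 - 13}{2} = \frac{1}{2} \left(-31\right) = - \frac{31}{2} \approx -15.5$)
$\left(w + 59\right) 93 = \left(- \frac{31}{2} + 59\right) 93 = \frac{87}{2} \cdot 93 = \frac{8091}{2}$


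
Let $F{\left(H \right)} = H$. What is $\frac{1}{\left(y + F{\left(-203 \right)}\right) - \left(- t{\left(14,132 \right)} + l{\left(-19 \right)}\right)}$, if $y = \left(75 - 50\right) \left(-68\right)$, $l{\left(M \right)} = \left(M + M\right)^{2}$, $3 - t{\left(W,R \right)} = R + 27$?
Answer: $- \frac{1}{3503} \approx -0.00028547$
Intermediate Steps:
$t{\left(W,R \right)} = -24 - R$ ($t{\left(W,R \right)} = 3 - \left(R + 27\right) = 3 - \left(27 + R\right) = -24 - R$)
$l{\left(M \right)} = 4 M^{2}$ ($l{\left(M \right)} = \left(2 M\right)^{2} = 4 M^{2}$)
$y = -1700$ ($y = 25 \left(-68\right) = -1700$)
$\frac{1}{\left(y + F{\left(-203 \right)}\right) - \left(- t{\left(14,132 \right)} + l{\left(-19 \right)}\right)} = \frac{1}{\left(-1700 - 203\right) - \left(156 + 4 \left(-19\right)^{2}\right)} = \frac{1}{-1903 - \left(156 + 4 \cdot 361\right)} = \frac{1}{-1903 - 1600} = \frac{1}{-3503} = - \frac{1}{3503}$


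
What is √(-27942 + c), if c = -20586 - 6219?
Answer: 3*I*√6083 ≈ 233.98*I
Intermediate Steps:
c = -26805
√(-27942 + c) = √(-27942 - 26805) = √(-54747) = 3*I*√6083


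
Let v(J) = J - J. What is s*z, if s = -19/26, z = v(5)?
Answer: 0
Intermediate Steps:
v(J) = 0
z = 0
s = -19/26 (s = -19*1/26 = -19/26 ≈ -0.73077)
s*z = -19/26*0 = 0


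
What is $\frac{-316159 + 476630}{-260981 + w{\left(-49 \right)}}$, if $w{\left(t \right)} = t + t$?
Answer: $- \frac{160471}{261079} \approx -0.61465$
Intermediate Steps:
$w{\left(t \right)} = 2 t$
$\frac{-316159 + 476630}{-260981 + w{\left(-49 \right)}} = \frac{-316159 + 476630}{-260981 + 2 \left(-49\right)} = \frac{160471}{-260981 - 98} = \frac{160471}{-261079} = 160471 \left(- \frac{1}{261079}\right) = - \frac{160471}{261079}$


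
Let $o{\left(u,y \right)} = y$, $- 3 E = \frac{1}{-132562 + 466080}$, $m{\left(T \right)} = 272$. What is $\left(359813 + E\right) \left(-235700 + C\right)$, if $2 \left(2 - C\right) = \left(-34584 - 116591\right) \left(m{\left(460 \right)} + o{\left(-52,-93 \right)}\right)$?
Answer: $\frac{9572342451690304529}{2001108} \approx 4.7835 \cdot 10^{12}$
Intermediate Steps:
$E = - \frac{1}{1000554}$ ($E = - \frac{1}{3 \left(-132562 + 466080\right)} = - \frac{1}{3 \cdot 333518} = \left(- \frac{1}{3}\right) \frac{1}{333518} = - \frac{1}{1000554} \approx -9.9945 \cdot 10^{-7}$)
$C = \frac{27060329}{2}$ ($C = 2 - \frac{\left(-34584 - 116591\right) \left(272 - 93\right)}{2} = 2 - \frac{\left(-151175\right) 179}{2} = 2 - - \frac{27060325}{2} = 2 + \frac{27060325}{2} = \frac{27060329}{2} \approx 1.353 \cdot 10^{7}$)
$\left(359813 + E\right) \left(-235700 + C\right) = \left(359813 - \frac{1}{1000554}\right) \left(-235700 + \frac{27060329}{2}\right) = \frac{360012336401}{1000554} \cdot \frac{26588929}{2} = \frac{9572342451690304529}{2001108}$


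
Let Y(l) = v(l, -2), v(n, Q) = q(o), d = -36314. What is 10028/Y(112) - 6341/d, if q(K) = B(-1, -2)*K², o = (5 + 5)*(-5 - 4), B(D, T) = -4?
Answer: -19838549/147071700 ≈ -0.13489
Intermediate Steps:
o = -90 (o = 10*(-9) = -90)
q(K) = -4*K²
v(n, Q) = -32400 (v(n, Q) = -4*(-90)² = -4*8100 = -32400)
Y(l) = -32400
10028/Y(112) - 6341/d = 10028/(-32400) - 6341/(-36314) = 10028*(-1/32400) - 6341*(-1/36314) = -2507/8100 + 6341/36314 = -19838549/147071700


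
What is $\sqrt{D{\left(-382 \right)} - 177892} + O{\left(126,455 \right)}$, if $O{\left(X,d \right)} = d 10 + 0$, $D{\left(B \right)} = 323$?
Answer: $4550 + i \sqrt{177569} \approx 4550.0 + 421.39 i$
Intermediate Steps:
$O{\left(X,d \right)} = 10 d$ ($O{\left(X,d \right)} = 10 d + 0 = 10 d$)
$\sqrt{D{\left(-382 \right)} - 177892} + O{\left(126,455 \right)} = \sqrt{323 - 177892} + 10 \cdot 455 = \sqrt{-177569} + 4550 = i \sqrt{177569} + 4550 = 4550 + i \sqrt{177569}$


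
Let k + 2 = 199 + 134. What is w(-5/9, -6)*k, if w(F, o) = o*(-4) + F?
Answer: 69841/9 ≈ 7760.1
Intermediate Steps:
w(F, o) = F - 4*o (w(F, o) = -4*o + F = F - 4*o)
k = 331 (k = -2 + (199 + 134) = -2 + 333 = 331)
w(-5/9, -6)*k = (-5/9 - 4*(-6))*331 = (-5*1/9 + 24)*331 = (-5/9 + 24)*331 = (211/9)*331 = 69841/9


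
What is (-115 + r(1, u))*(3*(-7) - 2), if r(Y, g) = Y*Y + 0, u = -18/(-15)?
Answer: 2622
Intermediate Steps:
u = 6/5 (u = -18*(-1/15) = 6/5 ≈ 1.2000)
r(Y, g) = Y**2 (r(Y, g) = Y**2 + 0 = Y**2)
(-115 + r(1, u))*(3*(-7) - 2) = (-115 + 1**2)*(3*(-7) - 2) = (-115 + 1)*(-21 - 2) = -114*(-23) = 2622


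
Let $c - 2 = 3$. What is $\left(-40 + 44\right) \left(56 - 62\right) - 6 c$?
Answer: $-54$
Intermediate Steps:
$c = 5$ ($c = 2 + 3 = 5$)
$\left(-40 + 44\right) \left(56 - 62\right) - 6 c = \left(-40 + 44\right) \left(56 - 62\right) - 30 = 4 \left(-6\right) - 30 = -24 - 30 = -54$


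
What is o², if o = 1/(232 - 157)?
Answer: 1/5625 ≈ 0.00017778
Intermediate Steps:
o = 1/75 ≈ 0.013333
o² = (1/75)² = 1/5625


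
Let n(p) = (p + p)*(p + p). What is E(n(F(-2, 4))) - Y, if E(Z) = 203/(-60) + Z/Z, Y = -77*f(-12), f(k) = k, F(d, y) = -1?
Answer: -55583/60 ≈ -926.38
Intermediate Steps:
n(p) = 4*p² (n(p) = (2*p)*(2*p) = 4*p²)
Y = 924 (Y = -77*(-12) = 924)
E(Z) = -143/60 (E(Z) = 203*(-1/60) + 1 = -203/60 + 1 = -143/60)
E(n(F(-2, 4))) - Y = -143/60 - 1*924 = -143/60 - 924 = -55583/60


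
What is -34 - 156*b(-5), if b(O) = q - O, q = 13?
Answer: -2842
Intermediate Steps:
b(O) = 13 - O
-34 - 156*b(-5) = -34 - 156*(13 - 1*(-5)) = -34 - 156*(13 + 5) = -34 - 156*18 = -34 - 2808 = -2842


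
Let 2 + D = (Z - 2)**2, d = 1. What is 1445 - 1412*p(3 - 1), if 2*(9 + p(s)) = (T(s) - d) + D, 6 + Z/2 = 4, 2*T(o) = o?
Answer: -9851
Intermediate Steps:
T(o) = o/2
Z = -4 (Z = -12 + 2*4 = -12 + 8 = -4)
D = 34 (D = -2 + (-4 - 2)**2 = -2 + (-6)**2 = -2 + 36 = 34)
p(s) = 15/2 + s/4 (p(s) = -9 + ((s/2 - 1*1) + 34)/2 = -9 + ((s/2 - 1) + 34)/2 = -9 + ((-1 + s/2) + 34)/2 = -9 + (33 + s/2)/2 = -9 + (33/2 + s/4) = 15/2 + s/4)
1445 - 1412*p(3 - 1) = 1445 - 1412*(15/2 + (3 - 1)/4) = 1445 - 1412*(15/2 + (1/4)*2) = 1445 - 1412*(15/2 + 1/2) = 1445 - 1412*8 = 1445 - 11296 = -9851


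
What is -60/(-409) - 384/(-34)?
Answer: 79548/6953 ≈ 11.441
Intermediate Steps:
-60/(-409) - 384/(-34) = -60*(-1/409) - 384*(-1/34) = 60/409 + 192/17 = 79548/6953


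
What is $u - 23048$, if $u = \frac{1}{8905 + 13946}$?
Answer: $- \frac{526669847}{22851} \approx -23048.0$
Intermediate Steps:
$u = \frac{1}{22851} \approx 4.3762 \cdot 10^{-5}$
$u - 23048 = \frac{1}{22851} - 23048 = - \frac{526669847}{22851}$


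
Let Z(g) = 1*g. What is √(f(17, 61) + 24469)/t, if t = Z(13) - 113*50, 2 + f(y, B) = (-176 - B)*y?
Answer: -√20438/5637 ≈ -0.025361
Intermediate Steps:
f(y, B) = -2 + y*(-176 - B) (f(y, B) = -2 + (-176 - B)*y = -2 + y*(-176 - B))
Z(g) = g
t = -5637 (t = 13 - 113*50 = 13 - 5650 = -5637)
√(f(17, 61) + 24469)/t = √((-2 - 176*17 - 1*61*17) + 24469)/(-5637) = √((-2 - 2992 - 1037) + 24469)*(-1/5637) = √(-4031 + 24469)*(-1/5637) = √20438*(-1/5637) = -√20438/5637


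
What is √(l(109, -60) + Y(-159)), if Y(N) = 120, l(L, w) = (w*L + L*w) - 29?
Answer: I*√12989 ≈ 113.97*I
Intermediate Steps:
l(L, w) = -29 + 2*L*w (l(L, w) = (L*w + L*w) - 29 = 2*L*w - 29 = -29 + 2*L*w)
√(l(109, -60) + Y(-159)) = √((-29 + 2*109*(-60)) + 120) = √((-29 - 13080) + 120) = √(-13109 + 120) = √(-12989) = I*√12989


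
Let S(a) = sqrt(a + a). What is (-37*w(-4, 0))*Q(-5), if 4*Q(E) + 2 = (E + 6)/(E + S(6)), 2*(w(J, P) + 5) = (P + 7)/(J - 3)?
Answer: -12617/104 - 407*sqrt(3)/52 ≈ -134.87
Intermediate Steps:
S(a) = sqrt(2)*sqrt(a) (S(a) = sqrt(2*a) = sqrt(2)*sqrt(a))
w(J, P) = -5 + (7 + P)/(2*(-3 + J)) (w(J, P) = -5 + ((P + 7)/(J - 3))/2 = -5 + ((7 + P)/(-3 + J))/2 = -5 + (7 + P)/(2*(-3 + J)))
Q(E) = -1/2 + (6 + E)/(4*(E + 2*sqrt(3))) (Q(E) = -1/2 + ((E + 6)/(E + sqrt(2)*sqrt(6)))/4 = -1/2 + ((6 + E)/(E + 2*sqrt(3)))/4 = -1/2 + (6 + E)/(4*(E + 2*sqrt(3))))
(-37*w(-4, 0))*Q(-5) = (-37*(37 + 0 - 10*(-4))/(2*(-3 - 4)))*((6 - 1*(-5) - 4*sqrt(3))/(4*(-5 + 2*sqrt(3)))) = (-37*(37 + 0 + 40)/(2*(-7)))*((6 + 5 - 4*sqrt(3))/(4*(-5 + 2*sqrt(3)))) = (-37*(-1)*77/(2*7))*((11 - 4*sqrt(3))/(4*(-5 + 2*sqrt(3)))) = (-37*(-11/2))*((11 - 4*sqrt(3))/(4*(-5 + 2*sqrt(3)))) = 407*((11 - 4*sqrt(3))/(4*(-5 + 2*sqrt(3))))/2 = 407*(11 - 4*sqrt(3))/(8*(-5 + 2*sqrt(3)))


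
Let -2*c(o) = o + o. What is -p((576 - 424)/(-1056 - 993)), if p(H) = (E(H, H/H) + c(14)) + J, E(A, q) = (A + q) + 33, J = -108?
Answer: 180464/2049 ≈ 88.074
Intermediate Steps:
E(A, q) = 33 + A + q
c(o) = -o (c(o) = -(o + o)/2 = -o)
p(H) = -88 + H (p(H) = ((33 + H + H/H) - 1*14) - 108 = ((33 + H + 1) - 14) - 108 = ((34 + H) - 14) - 108 = (20 + H) - 108 = -88 + H)
-p((576 - 424)/(-1056 - 993)) = -(-88 + (576 - 424)/(-1056 - 993)) = -(-88 + 152/(-2049)) = -(-88 + 152*(-1/2049)) = -(-88 - 152/2049) = -1*(-180464/2049) = 180464/2049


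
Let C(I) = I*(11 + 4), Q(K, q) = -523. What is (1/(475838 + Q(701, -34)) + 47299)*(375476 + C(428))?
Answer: 8585756918936656/475315 ≈ 1.8063e+10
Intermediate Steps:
C(I) = 15*I (C(I) = I*15 = 15*I)
(1/(475838 + Q(701, -34)) + 47299)*(375476 + C(428)) = (1/(475838 - 523) + 47299)*(375476 + 15*428) = (1/475315 + 47299)*(375476 + 6420) = (1/475315 + 47299)*381896 = (22481924186/475315)*381896 = 8585756918936656/475315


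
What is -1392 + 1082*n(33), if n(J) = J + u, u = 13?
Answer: 48380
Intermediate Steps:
n(J) = 13 + J (n(J) = J + 13 = 13 + J)
-1392 + 1082*n(33) = -1392 + 1082*(13 + 33) = -1392 + 1082*46 = -1392 + 49772 = 48380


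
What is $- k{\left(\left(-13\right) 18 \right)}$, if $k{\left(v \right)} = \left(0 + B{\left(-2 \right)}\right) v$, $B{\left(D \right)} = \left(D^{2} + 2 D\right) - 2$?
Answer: $-468$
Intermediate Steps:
$B{\left(D \right)} = -2 + D^{2} + 2 D$
$k{\left(v \right)} = - 2 v$ ($k{\left(v \right)} = \left(0 + \left(-2 + \left(-2\right)^{2} + 2 \left(-2\right)\right)\right) v = \left(0 - 2\right) v = - 2 v$)
$- k{\left(\left(-13\right) 18 \right)} = - \left(-2\right) \left(\left(-13\right) 18\right) = - \left(-2\right) \left(-234\right) = \left(-1\right) 468 = -468$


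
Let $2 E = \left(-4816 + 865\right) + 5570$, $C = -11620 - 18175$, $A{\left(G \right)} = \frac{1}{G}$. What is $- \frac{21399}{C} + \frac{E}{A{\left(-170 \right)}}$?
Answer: $- \frac{4100217526}{29795} \approx -1.3761 \cdot 10^{5}$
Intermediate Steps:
$C = -29795$ ($C = -11620 - 18175 = -29795$)
$E = \frac{1619}{2}$ ($E = \frac{\left(-4816 + 865\right) + 5570}{2} = \frac{-3951 + 5570}{2} = \frac{1}{2} \cdot 1619 = \frac{1619}{2} \approx 809.5$)
$- \frac{21399}{C} + \frac{E}{A{\left(-170 \right)}} = - \frac{21399}{-29795} + \frac{1619}{2 \frac{1}{-170}} = \left(-21399\right) \left(- \frac{1}{29795}\right) + \frac{1619}{2 \left(- \frac{1}{170}\right)} = \frac{21399}{29795} + \frac{1619}{2} \left(-170\right) = \frac{21399}{29795} - 137615 = - \frac{4100217526}{29795}$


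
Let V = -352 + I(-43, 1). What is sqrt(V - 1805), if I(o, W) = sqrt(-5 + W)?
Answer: sqrt(-2157 + 2*I) ≈ 0.0215 + 46.444*I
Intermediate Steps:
V = -352 + 2*I (V = -352 + sqrt(-5 + 1) = -352 + sqrt(-4) = -352 + 2*I ≈ -352.0 + 2.0*I)
sqrt(V - 1805) = sqrt((-352 + 2*I) - 1805) = sqrt(-2157 + 2*I)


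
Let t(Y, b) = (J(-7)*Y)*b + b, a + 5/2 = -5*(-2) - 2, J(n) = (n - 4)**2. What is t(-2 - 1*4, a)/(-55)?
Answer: 145/2 ≈ 72.500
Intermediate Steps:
J(n) = (-4 + n)**2
a = 11/2 (a = -5/2 + (-5*(-2) - 2) = -5/2 + (10 - 2) = -5/2 + 8 = 11/2 ≈ 5.5000)
t(Y, b) = b + 121*Y*b (t(Y, b) = ((-4 - 7)**2*Y)*b + b = ((-11)**2*Y)*b + b = (121*Y)*b + b = 121*Y*b + b = b + 121*Y*b)
t(-2 - 1*4, a)/(-55) = (11*(1 + 121*(-2 - 1*4))/2)/(-55) = (11*(1 + 121*(-2 - 4))/2)*(-1/55) = (11*(1 + 121*(-6))/2)*(-1/55) = (11*(1 - 726)/2)*(-1/55) = ((11/2)*(-725))*(-1/55) = -7975/2*(-1/55) = 145/2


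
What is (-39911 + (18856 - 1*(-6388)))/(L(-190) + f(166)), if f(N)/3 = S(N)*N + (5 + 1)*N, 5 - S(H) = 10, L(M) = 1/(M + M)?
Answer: -5573460/189239 ≈ -29.452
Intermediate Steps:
L(M) = 1/(2*M)
S(H) = -5 (S(H) = 5 - 1*10 = 5 - 10 = -5)
f(N) = 3*N (f(N) = 3*(-5*N + (5 + 1)*N) = 3*(-5*N + 6*N) = 3*N)
(-39911 + (18856 - 1*(-6388)))/(L(-190) + f(166)) = (-39911 + (18856 - 1*(-6388)))/((½)/(-190) + 3*166) = (-39911 + (18856 + 6388))/((½)*(-1/190) + 498) = (-39911 + 25244)/(-1/380 + 498) = -14667/189239/380 = -14667*380/189239 = -5573460/189239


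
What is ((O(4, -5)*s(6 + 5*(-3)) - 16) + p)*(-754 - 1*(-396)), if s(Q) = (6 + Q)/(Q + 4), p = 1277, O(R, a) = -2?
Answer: -2255042/5 ≈ -4.5101e+5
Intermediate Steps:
s(Q) = (6 + Q)/(4 + Q)
((O(4, -5)*s(6 + 5*(-3)) - 16) + p)*(-754 - 1*(-396)) = ((-2*(6 + (6 + 5*(-3)))/(4 + (6 + 5*(-3))) - 16) + 1277)*(-754 - 1*(-396)) = ((-2*(6 + (6 - 15))/(4 + (6 - 15)) - 16) + 1277)*(-754 + 396) = ((-2*(6 - 9)/(4 - 9) - 16) + 1277)*(-358) = ((-2*(-3)/(-5) - 16) + 1277)*(-358) = ((-(-2)*(-3)/5 - 16) + 1277)*(-358) = ((-2*⅗ - 16) + 1277)*(-358) = ((-6/5 - 16) + 1277)*(-358) = (-86/5 + 1277)*(-358) = (6299/5)*(-358) = -2255042/5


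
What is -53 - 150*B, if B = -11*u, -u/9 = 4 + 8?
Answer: -178253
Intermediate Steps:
u = -108 (u = -9*(4 + 8) = -9*12 = -108)
B = 1188 (B = -11*(-108) = 1188)
-53 - 150*B = -53 - 150*1188 = -53 - 178200 = -178253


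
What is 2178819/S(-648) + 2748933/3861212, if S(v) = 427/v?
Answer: -5451546406676553/1648737524 ≈ -3.3065e+6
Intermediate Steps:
2178819/S(-648) + 2748933/3861212 = 2178819/((427/(-648))) + 2748933/3861212 = 2178819/((427*(-1/648))) + 2748933*(1/3861212) = 2178819/(-427/648) + 2748933/3861212 = 2178819*(-648/427) + 2748933/3861212 = -1411874712/427 + 2748933/3861212 = -5451546406676553/1648737524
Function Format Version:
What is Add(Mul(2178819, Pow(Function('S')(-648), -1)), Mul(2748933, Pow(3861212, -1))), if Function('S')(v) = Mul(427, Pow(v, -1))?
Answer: Rational(-5451546406676553, 1648737524) ≈ -3.3065e+6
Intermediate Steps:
Add(Mul(2178819, Pow(Function('S')(-648), -1)), Mul(2748933, Pow(3861212, -1))) = Add(Mul(2178819, Pow(Mul(427, Pow(-648, -1)), -1)), Mul(2748933, Pow(3861212, -1))) = Add(Mul(2178819, Pow(Mul(427, Rational(-1, 648)), -1)), Mul(2748933, Rational(1, 3861212))) = Add(Mul(2178819, Pow(Rational(-427, 648), -1)), Rational(2748933, 3861212)) = Add(Mul(2178819, Rational(-648, 427)), Rational(2748933, 3861212)) = Add(Rational(-1411874712, 427), Rational(2748933, 3861212)) = Rational(-5451546406676553, 1648737524)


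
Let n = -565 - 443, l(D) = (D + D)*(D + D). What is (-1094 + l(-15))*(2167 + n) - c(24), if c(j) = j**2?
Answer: -225422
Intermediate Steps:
l(D) = 4*D**2 (l(D) = (2*D)*(2*D) = 4*D**2)
n = -1008
(-1094 + l(-15))*(2167 + n) - c(24) = (-1094 + 4*(-15)**2)*(2167 - 1008) - 1*24**2 = (-1094 + 4*225)*1159 - 1*576 = (-1094 + 900)*1159 - 576 = -194*1159 - 576 = -224846 - 576 = -225422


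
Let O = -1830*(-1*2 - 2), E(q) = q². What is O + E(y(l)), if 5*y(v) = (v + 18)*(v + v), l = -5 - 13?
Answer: 7320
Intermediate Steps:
l = -18
y(v) = 2*v*(18 + v)/5 (y(v) = ((v + 18)*(v + v))/5 = ((18 + v)*(2*v))/5 = (2*v*(18 + v))/5 = 2*v*(18 + v)/5)
O = 7320 (O = -1830*(-2 - 2) = -1830*(-4) = 7320)
O + E(y(l)) = 7320 + ((⅖)*(-18)*(18 - 18))² = 7320 + ((⅖)*(-18)*0)² = 7320 + 0² = 7320 + 0 = 7320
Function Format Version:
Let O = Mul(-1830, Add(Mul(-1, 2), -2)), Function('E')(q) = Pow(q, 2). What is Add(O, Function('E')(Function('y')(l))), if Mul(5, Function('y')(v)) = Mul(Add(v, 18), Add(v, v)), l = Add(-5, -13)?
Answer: 7320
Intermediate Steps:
l = -18
Function('y')(v) = Mul(Rational(2, 5), v, Add(18, v)) (Function('y')(v) = Mul(Rational(1, 5), Mul(Add(v, 18), Add(v, v))) = Mul(Rational(1, 5), Mul(Add(18, v), Mul(2, v))) = Mul(Rational(1, 5), Mul(2, v, Add(18, v))) = Mul(Rational(2, 5), v, Add(18, v)))
O = 7320 (O = Mul(-1830, Add(-2, -2)) = Mul(-1830, -4) = 7320)
Add(O, Function('E')(Function('y')(l))) = Add(7320, Pow(Mul(Rational(2, 5), -18, Add(18, -18)), 2)) = Add(7320, Pow(Mul(Rational(2, 5), -18, 0), 2)) = Add(7320, Pow(0, 2)) = Add(7320, 0) = 7320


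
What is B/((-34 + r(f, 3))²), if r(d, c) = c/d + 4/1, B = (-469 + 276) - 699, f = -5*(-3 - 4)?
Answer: -1092700/1096209 ≈ -0.99680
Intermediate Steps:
f = 35 (f = -5*(-7) = 35)
B = -892 (B = -193 - 699 = -892)
r(d, c) = 4 + c/d (r(d, c) = c/d + 4*1 = c/d + 4 = 4 + c/d)
B/((-34 + r(f, 3))²) = -892/(-34 + (4 + 3/35))² = -892/(-34 + 143/35)² = -892/((-1047/35)²) = -892/1096209/1225 = -892*1225/1096209 = -1092700/1096209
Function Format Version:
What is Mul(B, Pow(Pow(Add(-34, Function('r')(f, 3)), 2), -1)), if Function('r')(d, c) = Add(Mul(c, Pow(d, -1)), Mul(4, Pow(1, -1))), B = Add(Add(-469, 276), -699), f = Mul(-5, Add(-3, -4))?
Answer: Rational(-1092700, 1096209) ≈ -0.99680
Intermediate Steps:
f = 35 (f = Mul(-5, -7) = 35)
B = -892 (B = Add(-193, -699) = -892)
Function('r')(d, c) = Add(4, Mul(c, Pow(d, -1))) (Function('r')(d, c) = Add(Mul(c, Pow(d, -1)), Mul(4, 1)) = Add(Mul(c, Pow(d, -1)), 4) = Add(4, Mul(c, Pow(d, -1))))
Mul(B, Pow(Pow(Add(-34, Function('r')(f, 3)), 2), -1)) = Mul(-892, Pow(Pow(Add(-34, Add(4, Mul(3, Pow(35, -1)))), 2), -1)) = Mul(-892, Pow(Pow(Add(-34, Add(4, Mul(3, Rational(1, 35)))), 2), -1)) = Mul(-892, Pow(Pow(Add(-34, Add(4, Rational(3, 35))), 2), -1)) = Mul(-892, Pow(Pow(Add(-34, Rational(143, 35)), 2), -1)) = Mul(-892, Pow(Pow(Rational(-1047, 35), 2), -1)) = Mul(-892, Pow(Rational(1096209, 1225), -1)) = Mul(-892, Rational(1225, 1096209)) = Rational(-1092700, 1096209)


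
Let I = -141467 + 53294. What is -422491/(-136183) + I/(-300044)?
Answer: 138773553263/40860892052 ≈ 3.3962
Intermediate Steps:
I = -88173
-422491/(-136183) + I/(-300044) = -422491/(-136183) - 88173/(-300044) = -422491*(-1/136183) - 88173*(-1/300044) = 422491/136183 + 88173/300044 = 138773553263/40860892052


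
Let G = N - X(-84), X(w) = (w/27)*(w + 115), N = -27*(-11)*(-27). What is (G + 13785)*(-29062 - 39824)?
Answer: -403840348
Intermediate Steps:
N = -8019 (N = 297*(-27) = -8019)
X(w) = w*(115 + w)/27 (X(w) = (w*(1/27))*(115 + w) = (w/27)*(115 + w) = w*(115 + w)/27)
G = -71303/9 (G = -8019 - (-84)*(115 - 84)/27 = -8019 - (-84)*31/27 = -8019 - 1*(-868/9) = -8019 + 868/9 = -71303/9 ≈ -7922.6)
(G + 13785)*(-29062 - 39824) = (-71303/9 + 13785)*(-29062 - 39824) = (52762/9)*(-68886) = -403840348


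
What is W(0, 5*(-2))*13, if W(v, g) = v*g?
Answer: 0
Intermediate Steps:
W(v, g) = g*v
W(0, 5*(-2))*13 = ((5*(-2))*0)*13 = -10*0*13 = 0*13 = 0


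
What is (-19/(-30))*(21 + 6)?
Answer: 171/10 ≈ 17.100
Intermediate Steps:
(-19/(-30))*(21 + 6) = -19*(-1/30)*27 = (19/30)*27 = 171/10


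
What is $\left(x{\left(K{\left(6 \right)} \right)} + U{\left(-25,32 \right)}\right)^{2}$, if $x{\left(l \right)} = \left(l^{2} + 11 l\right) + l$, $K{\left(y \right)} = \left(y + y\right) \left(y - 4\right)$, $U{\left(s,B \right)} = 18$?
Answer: $777924$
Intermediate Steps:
$K{\left(y \right)} = 2 y \left(-4 + y\right)$
$x{\left(l \right)} = l^{2} + 12 l$
$\left(x{\left(K{\left(6 \right)} \right)} + U{\left(-25,32 \right)}\right)^{2} = \left(2 \cdot 6 \left(-4 + 6\right) \left(12 + 2 \cdot 6 \left(-4 + 6\right)\right) + 18\right)^{2} = \left(2 \cdot 6 \cdot 2 \left(12 + 2 \cdot 6 \cdot 2\right) + 18\right)^{2} = \left(24 \left(12 + 24\right) + 18\right)^{2} = \left(24 \cdot 36 + 18\right)^{2} = \left(864 + 18\right)^{2} = 882^{2} = 777924$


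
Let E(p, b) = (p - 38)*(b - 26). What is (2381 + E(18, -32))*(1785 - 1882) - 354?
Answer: -343831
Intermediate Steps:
E(p, b) = (-38 + p)*(-26 + b)
(2381 + E(18, -32))*(1785 - 1882) - 354 = (2381 + (988 - 38*(-32) - 26*18 - 32*18))*(1785 - 1882) - 354 = (2381 + (988 + 1216 - 468 - 576))*(-97) - 354 = (2381 + 1160)*(-97) - 354 = 3541*(-97) - 354 = -343477 - 354 = -343831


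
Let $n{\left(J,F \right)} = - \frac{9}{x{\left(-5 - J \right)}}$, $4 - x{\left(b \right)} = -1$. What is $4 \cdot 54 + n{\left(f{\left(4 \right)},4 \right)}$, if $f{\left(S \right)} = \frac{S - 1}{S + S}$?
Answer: $\frac{1071}{5} \approx 214.2$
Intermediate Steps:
$x{\left(b \right)} = 5$ ($x{\left(b \right)} = 4 - -1 = 4 + 1 = 5$)
$f{\left(S \right)} = \frac{-1 + S}{2 S}$
$n{\left(J,F \right)} = - \frac{9}{5}$
$4 \cdot 54 + n{\left(f{\left(4 \right)},4 \right)} = 4 \cdot 54 - \frac{9}{5} = 216 - \frac{9}{5} = \frac{1071}{5}$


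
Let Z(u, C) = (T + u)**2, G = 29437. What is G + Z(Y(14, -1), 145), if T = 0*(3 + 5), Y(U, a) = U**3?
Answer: 7558973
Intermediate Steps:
T = 0 (T = 0*8 = 0)
Z(u, C) = u**2 (Z(u, C) = (0 + u)**2 = u**2)
G + Z(Y(14, -1), 145) = 29437 + (14**3)**2 = 29437 + 2744**2 = 29437 + 7529536 = 7558973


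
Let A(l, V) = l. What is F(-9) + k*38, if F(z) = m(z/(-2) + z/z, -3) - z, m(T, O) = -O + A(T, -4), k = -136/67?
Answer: -7991/134 ≈ -59.634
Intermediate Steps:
k = -136/67 (k = -136*1/67 = -136/67 ≈ -2.0299)
m(T, O) = T - O (m(T, O) = -O + T = T - O)
F(z) = 4 - 3*z/2 (F(z) = ((z/(-2) + z/z) - 1*(-3)) - z = ((z*(-½) + 1) + 3) - z = ((-z/2 + 1) + 3) - z = ((1 - z/2) + 3) - z = (4 - z/2) - z = 4 - 3*z/2)
F(-9) + k*38 = (4 - 3/2*(-9)) - 136/67*38 = (4 + 27/2) - 5168/67 = 35/2 - 5168/67 = -7991/134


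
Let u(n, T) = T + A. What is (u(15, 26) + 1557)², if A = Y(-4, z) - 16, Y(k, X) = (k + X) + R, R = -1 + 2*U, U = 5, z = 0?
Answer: 2471184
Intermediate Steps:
R = 9 (R = -1 + 2*5 = -1 + 10 = 9)
Y(k, X) = 9 + X + k (Y(k, X) = (k + X) + 9 = (X + k) + 9 = 9 + X + k)
A = -11 (A = (9 + 0 - 4) - 16 = 5 - 16 = -11)
u(n, T) = -11 + T (u(n, T) = T - 11 = -11 + T)
(u(15, 26) + 1557)² = ((-11 + 26) + 1557)² = (15 + 1557)² = 1572² = 2471184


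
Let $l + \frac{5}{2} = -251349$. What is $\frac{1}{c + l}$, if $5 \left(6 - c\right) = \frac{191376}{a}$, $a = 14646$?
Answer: $- \frac{24410}{6135407447} \approx -3.9785 \cdot 10^{-6}$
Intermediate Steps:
$c = \frac{41334}{12205}$ ($c = 6 - \frac{191376 \cdot \frac{1}{14646}}{5} = 6 - \frac{31896}{12205} = \frac{41334}{12205} \approx 3.3866$)
$l = - \frac{502703}{2}$ ($l = - \frac{5}{2} - 251349 = - \frac{502703}{2} \approx -2.5135 \cdot 10^{5}$)
$\frac{1}{c + l} = \frac{1}{\frac{41334}{12205} - \frac{502703}{2}} = \frac{1}{- \frac{6135407447}{24410}} = - \frac{24410}{6135407447}$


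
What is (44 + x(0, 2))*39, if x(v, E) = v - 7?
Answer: 1443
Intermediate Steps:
x(v, E) = -7 + v
(44 + x(0, 2))*39 = (44 + (-7 + 0))*39 = (44 - 7)*39 = 37*39 = 1443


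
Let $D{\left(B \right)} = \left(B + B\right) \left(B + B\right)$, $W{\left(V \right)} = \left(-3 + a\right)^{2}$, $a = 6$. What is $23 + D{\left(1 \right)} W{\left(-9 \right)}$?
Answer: $59$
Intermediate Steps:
$W{\left(V \right)} = 9$ ($W{\left(V \right)} = \left(-3 + 6\right)^{2} = 3^{2} = 9$)
$D{\left(B \right)} = 4 B^{2}$ ($D{\left(B \right)} = 2 B 2 B = 4 B^{2}$)
$23 + D{\left(1 \right)} W{\left(-9 \right)} = 23 + 4 \cdot 1^{2} \cdot 9 = 23 + 4 \cdot 1 \cdot 9 = 23 + 4 \cdot 9 = 23 + 36 = 59$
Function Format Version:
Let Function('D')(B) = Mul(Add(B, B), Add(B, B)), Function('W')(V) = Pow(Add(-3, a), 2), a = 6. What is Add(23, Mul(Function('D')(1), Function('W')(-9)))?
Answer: 59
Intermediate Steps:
Function('W')(V) = 9 (Function('W')(V) = Pow(Add(-3, 6), 2) = Pow(3, 2) = 9)
Function('D')(B) = Mul(4, Pow(B, 2)) (Function('D')(B) = Mul(Mul(2, B), Mul(2, B)) = Mul(4, Pow(B, 2)))
Add(23, Mul(Function('D')(1), Function('W')(-9))) = Add(23, Mul(Mul(4, Pow(1, 2)), 9)) = Add(23, Mul(Mul(4, 1), 9)) = Add(23, Mul(4, 9)) = Add(23, 36) = 59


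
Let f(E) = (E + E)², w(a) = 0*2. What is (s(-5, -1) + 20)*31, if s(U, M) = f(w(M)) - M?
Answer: 651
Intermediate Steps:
w(a) = 0
f(E) = 4*E² (f(E) = (2*E)² = 4*E²)
s(U, M) = -M (s(U, M) = 4*0² - M = 4*0 - M = 0 - M = -M)
(s(-5, -1) + 20)*31 = (-1*(-1) + 20)*31 = (1 + 20)*31 = 21*31 = 651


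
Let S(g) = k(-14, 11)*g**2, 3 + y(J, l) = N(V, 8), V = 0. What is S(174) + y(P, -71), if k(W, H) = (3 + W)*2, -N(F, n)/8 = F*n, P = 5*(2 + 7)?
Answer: -666075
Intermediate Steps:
P = 45 (P = 5*9 = 45)
N(F, n) = -8*F*n
y(J, l) = -3 (y(J, l) = -3 - 8*0*8 = -3 + 0 = -3)
k(W, H) = 6 + 2*W
S(g) = -22*g**2 (S(g) = (6 + 2*(-14))*g**2 = (6 - 28)*g**2 = -22*g**2)
S(174) + y(P, -71) = -22*174**2 - 3 = -22*30276 - 3 = -666072 - 3 = -666075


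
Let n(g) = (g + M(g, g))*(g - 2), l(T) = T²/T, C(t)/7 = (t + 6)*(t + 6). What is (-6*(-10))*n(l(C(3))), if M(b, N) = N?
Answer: 38442600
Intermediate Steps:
C(t) = 7*(6 + t)² (C(t) = 7*((t + 6)*(t + 6)) = 7*((6 + t)*(6 + t)) = 7*(6 + t)²)
l(T) = T
n(g) = 2*g*(-2 + g) (n(g) = (g + g)*(g - 2) = (2*g)*(-2 + g) = 2*g*(-2 + g))
(-6*(-10))*n(l(C(3))) = (-6*(-10))*(2*(7*(6 + 3)²)*(-2 + 7*(6 + 3)²)) = 60*(2*(7*9²)*(-2 + 7*9²)) = 60*(2*(7*81)*(-2 + 7*81)) = 60*(2*567*(-2 + 567)) = 60*(2*567*565) = 60*640710 = 38442600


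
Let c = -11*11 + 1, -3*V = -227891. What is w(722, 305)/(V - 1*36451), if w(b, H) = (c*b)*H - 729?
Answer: -79277787/118538 ≈ -668.80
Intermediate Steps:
V = 227891/3 (V = -⅓*(-227891) = 227891/3 ≈ 75964.)
c = -120 (c = -121 + 1 = -120)
w(b, H) = -729 - 120*H*b (w(b, H) = (-120*b)*H - 729 = -120*H*b - 729 = -729 - 120*H*b)
w(722, 305)/(V - 1*36451) = (-729 - 120*305*722)/(227891/3 - 1*36451) = (-729 - 26425200)/(227891/3 - 36451) = -26425929/118538/3 = -26425929*3/118538 = -79277787/118538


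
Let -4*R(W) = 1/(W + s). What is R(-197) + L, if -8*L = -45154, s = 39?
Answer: 3567167/632 ≈ 5644.3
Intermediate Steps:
L = 22577/4 (L = -⅛*(-45154) = 22577/4 ≈ 5644.3)
R(W) = -1/(4*(39 + W)) (R(W) = -1/(4*(W + 39)) = -1/(4*(39 + W)))
R(-197) + L = -1/(156 + 4*(-197)) + 22577/4 = -1/(156 - 788) + 22577/4 = -1/(-632) + 22577/4 = -1*(-1/632) + 22577/4 = 1/632 + 22577/4 = 3567167/632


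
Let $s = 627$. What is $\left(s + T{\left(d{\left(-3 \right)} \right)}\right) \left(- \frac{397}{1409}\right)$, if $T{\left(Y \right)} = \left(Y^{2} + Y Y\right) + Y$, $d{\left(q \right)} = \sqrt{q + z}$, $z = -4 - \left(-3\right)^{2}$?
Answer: $- \frac{236215}{1409} - \frac{1588 i}{1409} \approx -167.65 - 1.127 i$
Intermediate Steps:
$z = -13$ ($z = -4 - 9 = -13$)
$d{\left(q \right)} = \sqrt{-13 + q}$ ($d{\left(q \right)} = \sqrt{q - 13} = \sqrt{-13 + q}$)
$T{\left(Y \right)} = Y + 2 Y^{2}$ ($T{\left(Y \right)} = \left(Y^{2} + Y^{2}\right) + Y = 2 Y^{2} + Y = Y + 2 Y^{2}$)
$\left(s + T{\left(d{\left(-3 \right)} \right)}\right) \left(- \frac{397}{1409}\right) = \left(627 + \sqrt{-13 - 3} \left(1 + 2 \sqrt{-13 - 3}\right)\right) \left(- \frac{397}{1409}\right) = \left(627 + \sqrt{-16} \left(1 + 2 \sqrt{-16}\right)\right) \left(\left(-397\right) \frac{1}{1409}\right) = \left(627 + 4 i \left(1 + 2 \cdot 4 i\right)\right) \left(- \frac{397}{1409}\right) = \left(627 + 4 i \left(1 + 8 i\right)\right) \left(- \frac{397}{1409}\right) = - \frac{248919}{1409} - \frac{1588 i \left(1 + 8 i\right)}{1409}$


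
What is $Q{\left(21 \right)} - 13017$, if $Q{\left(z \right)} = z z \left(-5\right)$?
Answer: $-15222$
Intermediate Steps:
$Q{\left(z \right)} = - 5 z^{2}$ ($Q{\left(z \right)} = z^{2} \left(-5\right) = - 5 z^{2}$)
$Q{\left(21 \right)} - 13017 = - 5 \cdot 21^{2} - 13017 = \left(-5\right) 441 - 13017 = -2205 - 13017 = -15222$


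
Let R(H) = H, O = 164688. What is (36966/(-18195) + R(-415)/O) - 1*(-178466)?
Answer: 178255648405009/998832720 ≈ 1.7846e+5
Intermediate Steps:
(36966/(-18195) + R(-415)/O) - 1*(-178466) = (36966/(-18195) - 415/164688) - 1*(-178466) = (36966*(-1/18195) - 415*1/164688) + 178466 = (-12322/6065 - 415/164688) + 178466 = -2031802511/998832720 + 178466 = 178255648405009/998832720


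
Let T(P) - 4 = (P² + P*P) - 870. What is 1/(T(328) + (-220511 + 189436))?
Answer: 1/183227 ≈ 5.4577e-6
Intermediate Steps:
T(P) = -866 + 2*P² (T(P) = 4 + ((P² + P*P) - 870) = 4 + ((P² + P²) - 870) = 4 + (2*P² - 870) = 4 + (-870 + 2*P²) = -866 + 2*P²)
1/(T(328) + (-220511 + 189436)) = 1/((-866 + 2*328²) + (-220511 + 189436)) = 1/((-866 + 2*107584) - 31075) = 1/((-866 + 215168) - 31075) = 1/(214302 - 31075) = 1/183227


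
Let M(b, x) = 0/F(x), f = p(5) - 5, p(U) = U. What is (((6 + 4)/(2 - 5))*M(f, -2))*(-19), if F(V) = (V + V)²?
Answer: 0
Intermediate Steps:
F(V) = 4*V² (F(V) = (2*V)² = 4*V²)
f = 0 (f = 5 - 5 = 0)
M(b, x) = 0 (M(b, x) = 0/((4*x²)) = 0*(1/(4*x²)) = 0)
(((6 + 4)/(2 - 5))*M(f, -2))*(-19) = (((6 + 4)/(2 - 5))*0)*(-19) = ((10/(-3))*0)*(-19) = ((10*(-⅓))*0)*(-19) = -10/3*0*(-19) = 0*(-19) = 0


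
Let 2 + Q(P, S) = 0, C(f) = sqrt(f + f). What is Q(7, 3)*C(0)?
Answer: 0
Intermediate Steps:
C(f) = sqrt(2)*sqrt(f) (C(f) = sqrt(2*f) = sqrt(2)*sqrt(f))
Q(P, S) = -2 (Q(P, S) = -2 + 0 = -2)
Q(7, 3)*C(0) = -2*sqrt(2)*sqrt(0) = -2*sqrt(2)*0 = -2*0 = 0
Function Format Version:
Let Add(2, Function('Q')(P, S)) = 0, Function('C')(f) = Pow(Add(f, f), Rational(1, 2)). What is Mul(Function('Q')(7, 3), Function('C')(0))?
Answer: 0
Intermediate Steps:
Function('C')(f) = Mul(Pow(2, Rational(1, 2)), Pow(f, Rational(1, 2))) (Function('C')(f) = Pow(Mul(2, f), Rational(1, 2)) = Mul(Pow(2, Rational(1, 2)), Pow(f, Rational(1, 2))))
Function('Q')(P, S) = -2 (Function('Q')(P, S) = Add(-2, 0) = -2)
Mul(Function('Q')(7, 3), Function('C')(0)) = Mul(-2, Mul(Pow(2, Rational(1, 2)), Pow(0, Rational(1, 2)))) = Mul(-2, Mul(Pow(2, Rational(1, 2)), 0)) = Mul(-2, 0) = 0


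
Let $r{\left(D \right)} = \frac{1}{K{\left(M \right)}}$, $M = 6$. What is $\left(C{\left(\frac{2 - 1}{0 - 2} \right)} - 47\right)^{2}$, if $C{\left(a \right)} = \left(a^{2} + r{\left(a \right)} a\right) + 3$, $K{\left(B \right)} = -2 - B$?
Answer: $\frac{488601}{256} \approx 1908.6$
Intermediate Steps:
$r{\left(D \right)} = - \frac{1}{8}$ ($r{\left(D \right)} = \frac{1}{-2 - 6} = \frac{1}{-8} = - \frac{1}{8}$)
$C{\left(a \right)} = 3 + a^{2} - \frac{a}{8}$ ($C{\left(a \right)} = \left(a^{2} - \frac{a}{8}\right) + 3 = 3 + a^{2} - \frac{a}{8}$)
$\left(C{\left(\frac{2 - 1}{0 - 2} \right)} - 47\right)^{2} = \left(\left(3 + \left(\frac{2 - 1}{0 - 2}\right)^{2} - \frac{\left(2 - 1\right) \frac{1}{0 - 2}}{8}\right) - 47\right)^{2} = \left(\left(3 + \left(1 \frac{1}{-2}\right)^{2} - \frac{1 \frac{1}{-2}}{8}\right) - 47\right)^{2} = \left(\left(3 + \left(1 \left(- \frac{1}{2}\right)\right)^{2} - \frac{1 \left(- \frac{1}{2}\right)}{8}\right) - 47\right)^{2} = \left(\left(3 + \left(- \frac{1}{2}\right)^{2} - - \frac{1}{16}\right) - 47\right)^{2} = \left(\left(3 + \frac{1}{4} + \frac{1}{16}\right) - 47\right)^{2} = \left(\frac{53}{16} - 47\right)^{2} = \left(- \frac{699}{16}\right)^{2} = \frac{488601}{256}$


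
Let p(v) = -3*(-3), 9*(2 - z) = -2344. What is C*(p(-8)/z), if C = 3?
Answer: 243/2362 ≈ 0.10288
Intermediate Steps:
z = 2362/9 (z = 2 - 1/9*(-2344) = 2 + 2344/9 = 2362/9 ≈ 262.44)
p(v) = 9
C*(p(-8)/z) = 3*(9/(2362/9)) = 3*(9*(9/2362)) = 3*(81/2362) = 243/2362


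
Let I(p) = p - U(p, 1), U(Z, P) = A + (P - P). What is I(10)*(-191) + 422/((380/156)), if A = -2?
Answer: -201282/95 ≈ -2118.8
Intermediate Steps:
U(Z, P) = -2 (U(Z, P) = -2 + (P - P) = -2 + 0 = -2)
I(p) = 2 + p (I(p) = p - 1*(-2) = p + 2 = 2 + p)
I(10)*(-191) + 422/((380/156)) = (2 + 10)*(-191) + 422/((380/156)) = 12*(-191) + 422/((380*(1/156))) = -2292 + 422/(95/39) = -2292 + 422*(39/95) = -2292 + 16458/95 = -201282/95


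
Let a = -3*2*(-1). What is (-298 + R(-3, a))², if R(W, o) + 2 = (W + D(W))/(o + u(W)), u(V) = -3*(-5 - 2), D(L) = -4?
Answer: 65723449/729 ≈ 90156.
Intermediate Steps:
a = 6 (a = -6*(-1) = 6)
u(V) = 21 (u(V) = -3*(-7) = 21)
R(W, o) = -2 + (-4 + W)/(21 + o) (R(W, o) = -2 + (W - 4)/(o + 21) = -2 + (-4 + W)/(21 + o))
(-298 + R(-3, a))² = (-298 + (-46 - 3 - 2*6)/(21 + 6))² = (-298 + (-46 - 3 - 12)/27)² = (-298 + (1/27)*(-61))² = (-298 - 61/27)² = (-8107/27)² = 65723449/729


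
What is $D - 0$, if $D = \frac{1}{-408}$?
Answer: $- \frac{1}{408} \approx -0.002451$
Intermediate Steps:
$D = - \frac{1}{408} \approx -0.002451$
$D - 0 = - \frac{1}{408} - 0 = - \frac{1}{408} + 0 = - \frac{1}{408}$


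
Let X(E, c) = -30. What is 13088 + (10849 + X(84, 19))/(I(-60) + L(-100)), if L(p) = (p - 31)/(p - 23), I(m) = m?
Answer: 93544175/7249 ≈ 12904.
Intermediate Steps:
L(p) = (-31 + p)/(-23 + p)
13088 + (10849 + X(84, 19))/(I(-60) + L(-100)) = 13088 + (10849 - 30)/(-60 + (-31 - 100)/(-23 - 100)) = 13088 + 10819/(-60 - 131/(-123)) = 13088 + 10819/(-60 - 1/123*(-131)) = 13088 + 10819/(-60 + 131/123) = 13088 + 10819/(-7249/123) = 13088 + 10819*(-123/7249) = 13088 - 1330737/7249 = 93544175/7249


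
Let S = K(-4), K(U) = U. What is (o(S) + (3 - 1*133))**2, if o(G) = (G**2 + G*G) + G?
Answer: 10404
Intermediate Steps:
S = -4
o(G) = G + 2*G**2 (o(G) = (G**2 + G**2) + G = 2*G**2 + G = G + 2*G**2)
(o(S) + (3 - 1*133))**2 = (-4*(1 + 2*(-4)) + (3 - 1*133))**2 = (-4*(1 - 8) + (3 - 133))**2 = (-4*(-7) - 130)**2 = (28 - 130)**2 = (-102)**2 = 10404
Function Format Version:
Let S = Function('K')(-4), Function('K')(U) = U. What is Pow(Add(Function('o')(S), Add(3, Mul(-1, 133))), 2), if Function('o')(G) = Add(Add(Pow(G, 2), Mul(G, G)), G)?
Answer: 10404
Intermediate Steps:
S = -4
Function('o')(G) = Add(G, Mul(2, Pow(G, 2))) (Function('o')(G) = Add(Add(Pow(G, 2), Pow(G, 2)), G) = Add(Mul(2, Pow(G, 2)), G) = Add(G, Mul(2, Pow(G, 2))))
Pow(Add(Function('o')(S), Add(3, Mul(-1, 133))), 2) = Pow(Add(Mul(-4, Add(1, Mul(2, -4))), Add(3, Mul(-1, 133))), 2) = Pow(Add(Mul(-4, Add(1, -8)), Add(3, -133)), 2) = Pow(Add(Mul(-4, -7), -130), 2) = Pow(Add(28, -130), 2) = Pow(-102, 2) = 10404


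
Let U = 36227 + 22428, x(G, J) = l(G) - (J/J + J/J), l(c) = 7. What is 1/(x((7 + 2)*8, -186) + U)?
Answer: 1/58660 ≈ 1.7047e-5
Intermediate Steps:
x(G, J) = 5 (x(G, J) = 7 - (J/J + J/J) = 7 - (1 + 1) = 7 - 1*2 = 7 - 2 = 5)
U = 58655
1/(x((7 + 2)*8, -186) + U) = 1/(5 + 58655) = 1/58660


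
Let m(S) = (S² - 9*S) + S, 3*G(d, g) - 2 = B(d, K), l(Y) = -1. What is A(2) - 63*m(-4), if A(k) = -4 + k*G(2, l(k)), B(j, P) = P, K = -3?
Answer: -9086/3 ≈ -3028.7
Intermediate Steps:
G(d, g) = -⅓ (G(d, g) = ⅔ + (⅓)*(-3) = ⅔ - 1 = -⅓)
m(S) = S² - 8*S
A(k) = -4 - k/3 (A(k) = -4 + k*(-⅓) = -4 - k/3)
A(2) - 63*m(-4) = (-4 - ⅓*2) - (-252)*(-8 - 4) = (-4 - ⅔) - (-252)*(-12) = -14/3 - 63*48 = -14/3 - 3024 = -9086/3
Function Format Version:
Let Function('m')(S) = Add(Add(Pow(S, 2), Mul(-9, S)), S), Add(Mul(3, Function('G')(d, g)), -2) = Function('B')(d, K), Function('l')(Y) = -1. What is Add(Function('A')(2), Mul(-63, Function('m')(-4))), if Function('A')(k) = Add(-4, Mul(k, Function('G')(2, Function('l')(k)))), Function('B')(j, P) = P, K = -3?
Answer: Rational(-9086, 3) ≈ -3028.7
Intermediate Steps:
Function('G')(d, g) = Rational(-1, 3) (Function('G')(d, g) = Add(Rational(2, 3), Mul(Rational(1, 3), -3)) = Add(Rational(2, 3), -1) = Rational(-1, 3))
Function('m')(S) = Add(Pow(S, 2), Mul(-8, S))
Function('A')(k) = Add(-4, Mul(Rational(-1, 3), k)) (Function('A')(k) = Add(-4, Mul(k, Rational(-1, 3))) = Add(-4, Mul(Rational(-1, 3), k)))
Add(Function('A')(2), Mul(-63, Function('m')(-4))) = Add(Add(-4, Mul(Rational(-1, 3), 2)), Mul(-63, Mul(-4, Add(-8, -4)))) = Add(Add(-4, Rational(-2, 3)), Mul(-63, Mul(-4, -12))) = Add(Rational(-14, 3), Mul(-63, 48)) = Add(Rational(-14, 3), -3024) = Rational(-9086, 3)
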